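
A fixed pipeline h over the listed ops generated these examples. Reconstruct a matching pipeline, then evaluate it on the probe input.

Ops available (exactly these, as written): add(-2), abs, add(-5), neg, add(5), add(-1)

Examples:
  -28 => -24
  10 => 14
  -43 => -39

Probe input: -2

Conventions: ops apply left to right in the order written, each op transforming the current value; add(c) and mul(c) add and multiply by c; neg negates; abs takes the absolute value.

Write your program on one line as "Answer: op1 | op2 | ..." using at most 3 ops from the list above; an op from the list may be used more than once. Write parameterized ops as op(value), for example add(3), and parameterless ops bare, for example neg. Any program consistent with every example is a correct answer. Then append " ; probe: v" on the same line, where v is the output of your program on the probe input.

add(5) | add(-1) ; probe: 2

Check, running the answer program on each example:
  -28 -> -23 -> -24
  10 -> 15 -> 14
  -43 -> -38 -> -39
  probe: -2 -> 3 -> 2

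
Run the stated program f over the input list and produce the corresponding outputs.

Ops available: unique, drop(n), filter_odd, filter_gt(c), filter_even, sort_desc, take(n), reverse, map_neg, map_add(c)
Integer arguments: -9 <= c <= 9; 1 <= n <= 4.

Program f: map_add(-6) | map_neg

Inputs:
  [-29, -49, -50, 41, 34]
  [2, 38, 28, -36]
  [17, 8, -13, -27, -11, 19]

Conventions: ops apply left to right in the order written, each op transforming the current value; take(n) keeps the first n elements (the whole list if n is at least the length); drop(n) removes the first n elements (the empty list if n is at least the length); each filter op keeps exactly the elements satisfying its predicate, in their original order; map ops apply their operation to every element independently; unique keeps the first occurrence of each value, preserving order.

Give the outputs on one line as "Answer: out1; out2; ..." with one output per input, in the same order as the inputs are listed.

[35, 55, 56, -35, -28]; [4, -32, -22, 42]; [-11, -2, 19, 33, 17, -13]

Execution, op by op:
  [-29, -49, -50, 41, 34] -> [-35, -55, -56, 35, 28] -> [35, 55, 56, -35, -28]
  [2, 38, 28, -36] -> [-4, 32, 22, -42] -> [4, -32, -22, 42]
  [17, 8, -13, -27, -11, 19] -> [11, 2, -19, -33, -17, 13] -> [-11, -2, 19, 33, 17, -13]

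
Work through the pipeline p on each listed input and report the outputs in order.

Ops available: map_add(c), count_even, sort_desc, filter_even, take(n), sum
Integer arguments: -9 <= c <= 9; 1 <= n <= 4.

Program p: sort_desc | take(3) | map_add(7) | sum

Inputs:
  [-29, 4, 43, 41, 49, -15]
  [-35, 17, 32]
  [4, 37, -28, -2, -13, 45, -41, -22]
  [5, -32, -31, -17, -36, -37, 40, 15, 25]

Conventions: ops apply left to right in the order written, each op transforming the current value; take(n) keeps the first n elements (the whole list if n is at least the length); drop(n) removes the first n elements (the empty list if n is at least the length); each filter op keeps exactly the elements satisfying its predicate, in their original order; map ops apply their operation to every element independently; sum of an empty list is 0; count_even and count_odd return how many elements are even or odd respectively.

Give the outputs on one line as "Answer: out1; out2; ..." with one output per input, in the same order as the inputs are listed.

Execution, op by op:
  [-29, 4, 43, 41, 49, -15] -> [49, 43, 41, 4, -15, -29] -> [49, 43, 41] -> [56, 50, 48] -> 154
  [-35, 17, 32] -> [32, 17, -35] -> [32, 17, -35] -> [39, 24, -28] -> 35
  [4, 37, -28, -2, -13, 45, -41, -22] -> [45, 37, 4, -2, -13, -22, -28, -41] -> [45, 37, 4] -> [52, 44, 11] -> 107
  [5, -32, -31, -17, -36, -37, 40, 15, 25] -> [40, 25, 15, 5, -17, -31, -32, -36, -37] -> [40, 25, 15] -> [47, 32, 22] -> 101

154; 35; 107; 101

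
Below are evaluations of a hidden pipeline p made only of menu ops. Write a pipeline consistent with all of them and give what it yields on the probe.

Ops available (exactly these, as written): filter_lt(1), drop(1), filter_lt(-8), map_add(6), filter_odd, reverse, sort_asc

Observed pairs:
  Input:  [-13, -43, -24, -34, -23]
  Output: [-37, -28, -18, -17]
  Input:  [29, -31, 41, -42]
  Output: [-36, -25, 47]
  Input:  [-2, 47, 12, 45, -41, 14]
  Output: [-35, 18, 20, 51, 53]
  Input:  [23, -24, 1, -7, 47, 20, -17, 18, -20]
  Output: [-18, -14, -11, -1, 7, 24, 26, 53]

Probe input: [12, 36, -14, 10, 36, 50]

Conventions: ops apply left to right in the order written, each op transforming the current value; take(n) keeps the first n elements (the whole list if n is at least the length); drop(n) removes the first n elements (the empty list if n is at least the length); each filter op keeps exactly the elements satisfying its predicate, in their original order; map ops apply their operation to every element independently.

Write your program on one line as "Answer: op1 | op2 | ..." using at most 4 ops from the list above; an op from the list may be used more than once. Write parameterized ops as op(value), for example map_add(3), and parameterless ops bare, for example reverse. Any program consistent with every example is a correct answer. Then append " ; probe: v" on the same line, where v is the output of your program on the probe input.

map_add(6) | drop(1) | sort_asc ; probe: [-8, 16, 42, 42, 56]

Check, running the answer program on each example:
  [-13, -43, -24, -34, -23] -> [-7, -37, -18, -28, -17] -> [-37, -18, -28, -17] -> [-37, -28, -18, -17]
  [29, -31, 41, -42] -> [35, -25, 47, -36] -> [-25, 47, -36] -> [-36, -25, 47]
  [-2, 47, 12, 45, -41, 14] -> [4, 53, 18, 51, -35, 20] -> [53, 18, 51, -35, 20] -> [-35, 18, 20, 51, 53]
  [23, -24, 1, -7, 47, 20, -17, 18, -20] -> [29, -18, 7, -1, 53, 26, -11, 24, -14] -> [-18, 7, -1, 53, 26, -11, 24, -14] -> [-18, -14, -11, -1, 7, 24, 26, 53]
  probe: [12, 36, -14, 10, 36, 50] -> [18, 42, -8, 16, 42, 56] -> [42, -8, 16, 42, 56] -> [-8, 16, 42, 42, 56]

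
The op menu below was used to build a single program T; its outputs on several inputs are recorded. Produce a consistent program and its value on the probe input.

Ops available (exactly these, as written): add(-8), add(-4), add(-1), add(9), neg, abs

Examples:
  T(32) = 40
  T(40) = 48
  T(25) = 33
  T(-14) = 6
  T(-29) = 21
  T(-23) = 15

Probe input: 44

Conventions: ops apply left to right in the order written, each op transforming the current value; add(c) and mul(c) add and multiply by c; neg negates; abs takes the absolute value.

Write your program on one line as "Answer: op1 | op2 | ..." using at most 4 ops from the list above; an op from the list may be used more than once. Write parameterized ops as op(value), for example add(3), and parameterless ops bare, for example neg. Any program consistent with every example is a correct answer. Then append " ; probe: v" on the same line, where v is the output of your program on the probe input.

add(9) | add(-1) | abs ; probe: 52

Check, running the answer program on each example:
  32 -> 41 -> 40 -> 40
  40 -> 49 -> 48 -> 48
  25 -> 34 -> 33 -> 33
  -14 -> -5 -> -6 -> 6
  -29 -> -20 -> -21 -> 21
  -23 -> -14 -> -15 -> 15
  probe: 44 -> 53 -> 52 -> 52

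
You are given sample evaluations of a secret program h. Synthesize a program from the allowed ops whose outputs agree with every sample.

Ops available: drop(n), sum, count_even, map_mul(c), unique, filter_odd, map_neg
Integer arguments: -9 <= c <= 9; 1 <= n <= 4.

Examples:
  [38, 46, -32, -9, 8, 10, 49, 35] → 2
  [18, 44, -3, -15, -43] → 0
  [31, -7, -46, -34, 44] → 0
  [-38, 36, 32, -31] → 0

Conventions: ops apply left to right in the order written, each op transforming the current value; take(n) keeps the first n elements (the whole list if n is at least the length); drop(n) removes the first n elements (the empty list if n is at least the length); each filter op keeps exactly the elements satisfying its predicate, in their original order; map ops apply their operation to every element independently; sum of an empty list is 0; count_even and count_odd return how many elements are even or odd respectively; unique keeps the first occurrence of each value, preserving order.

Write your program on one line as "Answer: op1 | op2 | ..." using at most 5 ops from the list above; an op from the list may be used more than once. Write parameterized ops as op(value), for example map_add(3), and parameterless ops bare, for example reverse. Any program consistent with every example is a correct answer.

drop(2) | map_mul(-4) | drop(2) | drop(2) | count_even

Check, running the answer program on each example:
  [38, 46, -32, -9, 8, 10, 49, 35] -> [-32, -9, 8, 10, 49, 35] -> [128, 36, -32, -40, -196, -140] -> [-32, -40, -196, -140] -> [-196, -140] -> 2
  [18, 44, -3, -15, -43] -> [-3, -15, -43] -> [12, 60, 172] -> [172] -> [] -> 0
  [31, -7, -46, -34, 44] -> [-46, -34, 44] -> [184, 136, -176] -> [-176] -> [] -> 0
  [-38, 36, 32, -31] -> [32, -31] -> [-128, 124] -> [] -> [] -> 0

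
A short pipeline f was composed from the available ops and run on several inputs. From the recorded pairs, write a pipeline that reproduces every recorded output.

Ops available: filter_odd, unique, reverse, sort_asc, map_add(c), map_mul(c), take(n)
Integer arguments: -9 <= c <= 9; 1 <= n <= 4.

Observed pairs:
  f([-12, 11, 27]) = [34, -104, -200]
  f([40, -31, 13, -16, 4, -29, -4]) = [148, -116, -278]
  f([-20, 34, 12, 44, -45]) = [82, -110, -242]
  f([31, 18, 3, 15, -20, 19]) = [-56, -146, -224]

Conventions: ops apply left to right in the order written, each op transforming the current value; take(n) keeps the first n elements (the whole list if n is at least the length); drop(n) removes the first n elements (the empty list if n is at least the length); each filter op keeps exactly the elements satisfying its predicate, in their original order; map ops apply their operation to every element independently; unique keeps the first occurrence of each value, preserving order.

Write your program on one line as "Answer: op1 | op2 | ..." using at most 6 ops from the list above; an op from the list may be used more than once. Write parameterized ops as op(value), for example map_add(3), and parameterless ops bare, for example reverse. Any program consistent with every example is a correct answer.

take(3) | sort_asc | map_add(3) | map_add(3) | map_mul(-6) | map_add(-2)

Check, running the answer program on each example:
  [-12, 11, 27] -> [-12, 11, 27] -> [-12, 11, 27] -> [-9, 14, 30] -> [-6, 17, 33] -> [36, -102, -198] -> [34, -104, -200]
  [40, -31, 13, -16, 4, -29, -4] -> [40, -31, 13] -> [-31, 13, 40] -> [-28, 16, 43] -> [-25, 19, 46] -> [150, -114, -276] -> [148, -116, -278]
  [-20, 34, 12, 44, -45] -> [-20, 34, 12] -> [-20, 12, 34] -> [-17, 15, 37] -> [-14, 18, 40] -> [84, -108, -240] -> [82, -110, -242]
  [31, 18, 3, 15, -20, 19] -> [31, 18, 3] -> [3, 18, 31] -> [6, 21, 34] -> [9, 24, 37] -> [-54, -144, -222] -> [-56, -146, -224]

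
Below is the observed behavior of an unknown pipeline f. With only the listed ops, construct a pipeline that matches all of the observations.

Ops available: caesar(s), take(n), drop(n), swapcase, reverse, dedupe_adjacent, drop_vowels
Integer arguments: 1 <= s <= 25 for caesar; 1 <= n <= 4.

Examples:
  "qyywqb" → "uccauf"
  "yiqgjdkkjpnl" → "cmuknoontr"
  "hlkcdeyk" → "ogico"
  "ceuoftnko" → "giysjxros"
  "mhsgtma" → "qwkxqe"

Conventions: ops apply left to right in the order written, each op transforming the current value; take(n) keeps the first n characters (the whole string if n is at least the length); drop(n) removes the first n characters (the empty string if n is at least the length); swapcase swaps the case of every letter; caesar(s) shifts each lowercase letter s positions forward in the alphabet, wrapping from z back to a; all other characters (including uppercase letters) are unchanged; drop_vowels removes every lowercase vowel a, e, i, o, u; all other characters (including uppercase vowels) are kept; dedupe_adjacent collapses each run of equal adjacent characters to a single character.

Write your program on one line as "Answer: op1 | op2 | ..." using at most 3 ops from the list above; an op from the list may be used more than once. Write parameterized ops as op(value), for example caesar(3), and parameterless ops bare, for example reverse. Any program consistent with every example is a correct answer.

caesar(23) | drop_vowels | caesar(7)

Check, running the answer program on each example:
  "qyywqb" -> "nvvtny" -> "nvvtny" -> "uccauf"
  "yiqgjdkkjpnl" -> "vfndgahhgmki" -> "vfndghhgmk" -> "cmuknoontr"
  "hlkcdeyk" -> "eihzabvh" -> "hzbvh" -> "ogico"
  "ceuoftnko" -> "zbrlcqkhl" -> "zbrlcqkhl" -> "giysjxros"
  "mhsgtma" -> "jepdqjx" -> "jpdqjx" -> "qwkxqe"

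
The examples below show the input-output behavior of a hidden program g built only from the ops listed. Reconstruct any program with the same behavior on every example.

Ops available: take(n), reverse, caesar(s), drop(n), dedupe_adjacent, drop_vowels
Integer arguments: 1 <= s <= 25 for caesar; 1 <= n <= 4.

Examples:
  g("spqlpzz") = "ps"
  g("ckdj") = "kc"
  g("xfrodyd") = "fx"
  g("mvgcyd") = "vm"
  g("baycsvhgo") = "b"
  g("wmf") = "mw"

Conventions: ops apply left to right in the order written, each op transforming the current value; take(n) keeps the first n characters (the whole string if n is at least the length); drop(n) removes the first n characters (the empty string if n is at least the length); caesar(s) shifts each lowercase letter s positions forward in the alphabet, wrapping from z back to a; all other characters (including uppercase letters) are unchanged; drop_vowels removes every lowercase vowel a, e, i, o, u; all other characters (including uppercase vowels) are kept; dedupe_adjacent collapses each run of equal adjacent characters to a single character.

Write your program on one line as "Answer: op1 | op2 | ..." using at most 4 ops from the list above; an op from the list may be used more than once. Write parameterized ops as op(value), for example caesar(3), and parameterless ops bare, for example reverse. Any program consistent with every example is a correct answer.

take(2) | reverse | drop_vowels

Check, running the answer program on each example:
  "spqlpzz" -> "sp" -> "ps" -> "ps"
  "ckdj" -> "ck" -> "kc" -> "kc"
  "xfrodyd" -> "xf" -> "fx" -> "fx"
  "mvgcyd" -> "mv" -> "vm" -> "vm"
  "baycsvhgo" -> "ba" -> "ab" -> "b"
  "wmf" -> "wm" -> "mw" -> "mw"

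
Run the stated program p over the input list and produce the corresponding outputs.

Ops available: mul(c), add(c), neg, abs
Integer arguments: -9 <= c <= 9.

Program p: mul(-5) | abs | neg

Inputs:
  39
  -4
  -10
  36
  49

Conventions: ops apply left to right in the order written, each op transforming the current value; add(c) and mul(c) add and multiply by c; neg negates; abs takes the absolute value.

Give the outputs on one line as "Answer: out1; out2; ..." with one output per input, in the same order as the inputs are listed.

Execution, op by op:
  39 -> -195 -> 195 -> -195
  -4 -> 20 -> 20 -> -20
  -10 -> 50 -> 50 -> -50
  36 -> -180 -> 180 -> -180
  49 -> -245 -> 245 -> -245

-195; -20; -50; -180; -245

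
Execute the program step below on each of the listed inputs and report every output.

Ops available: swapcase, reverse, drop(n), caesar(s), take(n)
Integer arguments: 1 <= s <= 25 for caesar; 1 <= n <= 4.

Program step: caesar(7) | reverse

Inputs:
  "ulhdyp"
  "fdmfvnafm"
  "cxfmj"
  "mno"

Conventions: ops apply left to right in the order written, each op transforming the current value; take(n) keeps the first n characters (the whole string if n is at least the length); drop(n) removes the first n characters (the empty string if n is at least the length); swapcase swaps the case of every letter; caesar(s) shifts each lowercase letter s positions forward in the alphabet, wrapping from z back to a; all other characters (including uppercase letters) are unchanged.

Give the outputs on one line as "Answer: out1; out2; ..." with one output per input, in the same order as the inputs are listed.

"wfkosb"; "tmhucmtkm"; "qtmej"; "vut"

Execution, op by op:
  "ulhdyp" -> "bsokfw" -> "wfkosb"
  "fdmfvnafm" -> "mktmcuhmt" -> "tmhucmtkm"
  "cxfmj" -> "jemtq" -> "qtmej"
  "mno" -> "tuv" -> "vut"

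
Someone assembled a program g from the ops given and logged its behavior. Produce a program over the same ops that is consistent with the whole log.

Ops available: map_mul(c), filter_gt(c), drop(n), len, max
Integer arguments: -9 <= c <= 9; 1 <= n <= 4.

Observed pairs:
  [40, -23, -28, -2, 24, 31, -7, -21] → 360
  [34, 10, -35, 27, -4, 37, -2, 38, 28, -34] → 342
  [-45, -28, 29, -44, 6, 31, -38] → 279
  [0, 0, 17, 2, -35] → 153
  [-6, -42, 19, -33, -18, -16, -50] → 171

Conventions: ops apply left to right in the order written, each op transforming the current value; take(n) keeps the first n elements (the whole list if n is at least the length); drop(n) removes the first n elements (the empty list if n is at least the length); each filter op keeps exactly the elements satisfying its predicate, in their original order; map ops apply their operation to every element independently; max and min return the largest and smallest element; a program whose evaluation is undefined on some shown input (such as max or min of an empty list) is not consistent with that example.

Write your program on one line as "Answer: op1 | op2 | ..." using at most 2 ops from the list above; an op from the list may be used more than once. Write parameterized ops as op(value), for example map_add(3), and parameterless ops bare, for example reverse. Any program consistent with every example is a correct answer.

map_mul(9) | max

Check, running the answer program on each example:
  [40, -23, -28, -2, 24, 31, -7, -21] -> [360, -207, -252, -18, 216, 279, -63, -189] -> 360
  [34, 10, -35, 27, -4, 37, -2, 38, 28, -34] -> [306, 90, -315, 243, -36, 333, -18, 342, 252, -306] -> 342
  [-45, -28, 29, -44, 6, 31, -38] -> [-405, -252, 261, -396, 54, 279, -342] -> 279
  [0, 0, 17, 2, -35] -> [0, 0, 153, 18, -315] -> 153
  [-6, -42, 19, -33, -18, -16, -50] -> [-54, -378, 171, -297, -162, -144, -450] -> 171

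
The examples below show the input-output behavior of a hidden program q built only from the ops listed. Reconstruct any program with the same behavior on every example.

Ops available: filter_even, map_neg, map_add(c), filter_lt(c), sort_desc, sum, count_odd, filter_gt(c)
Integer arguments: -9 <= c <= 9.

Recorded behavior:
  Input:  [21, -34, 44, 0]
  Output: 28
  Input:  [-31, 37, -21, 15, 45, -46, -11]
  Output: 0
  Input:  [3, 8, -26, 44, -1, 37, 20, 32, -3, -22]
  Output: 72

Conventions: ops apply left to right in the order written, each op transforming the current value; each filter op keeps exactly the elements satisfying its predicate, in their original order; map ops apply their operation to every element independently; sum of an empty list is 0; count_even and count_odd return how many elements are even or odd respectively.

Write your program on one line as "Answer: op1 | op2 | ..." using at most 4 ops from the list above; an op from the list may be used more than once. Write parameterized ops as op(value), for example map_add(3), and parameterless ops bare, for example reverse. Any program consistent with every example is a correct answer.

filter_gt(-9) | filter_even | map_add(-8) | sum

Check, running the answer program on each example:
  [21, -34, 44, 0] -> [21, 44, 0] -> [44, 0] -> [36, -8] -> 28
  [-31, 37, -21, 15, 45, -46, -11] -> [37, 15, 45] -> [] -> [] -> 0
  [3, 8, -26, 44, -1, 37, 20, 32, -3, -22] -> [3, 8, 44, -1, 37, 20, 32, -3] -> [8, 44, 20, 32] -> [0, 36, 12, 24] -> 72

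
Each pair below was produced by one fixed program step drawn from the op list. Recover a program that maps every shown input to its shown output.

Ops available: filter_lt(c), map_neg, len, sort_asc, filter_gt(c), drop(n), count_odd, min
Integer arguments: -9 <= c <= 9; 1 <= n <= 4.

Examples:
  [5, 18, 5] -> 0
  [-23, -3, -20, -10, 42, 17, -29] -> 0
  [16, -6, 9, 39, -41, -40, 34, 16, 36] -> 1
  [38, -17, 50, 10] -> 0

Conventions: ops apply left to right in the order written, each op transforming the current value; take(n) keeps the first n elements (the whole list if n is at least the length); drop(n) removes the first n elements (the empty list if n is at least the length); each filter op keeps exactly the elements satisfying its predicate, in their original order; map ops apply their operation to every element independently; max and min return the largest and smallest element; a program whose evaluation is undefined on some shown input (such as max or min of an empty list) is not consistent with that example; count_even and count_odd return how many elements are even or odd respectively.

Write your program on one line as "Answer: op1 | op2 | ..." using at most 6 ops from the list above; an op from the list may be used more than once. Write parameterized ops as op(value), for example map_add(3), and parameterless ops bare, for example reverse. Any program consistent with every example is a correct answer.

sort_asc | filter_gt(7) | map_neg | drop(1) | drop(1) | count_odd

Check, running the answer program on each example:
  [5, 18, 5] -> [5, 5, 18] -> [18] -> [-18] -> [] -> [] -> 0
  [-23, -3, -20, -10, 42, 17, -29] -> [-29, -23, -20, -10, -3, 17, 42] -> [17, 42] -> [-17, -42] -> [-42] -> [] -> 0
  [16, -6, 9, 39, -41, -40, 34, 16, 36] -> [-41, -40, -6, 9, 16, 16, 34, 36, 39] -> [9, 16, 16, 34, 36, 39] -> [-9, -16, -16, -34, -36, -39] -> [-16, -16, -34, -36, -39] -> [-16, -34, -36, -39] -> 1
  [38, -17, 50, 10] -> [-17, 10, 38, 50] -> [10, 38, 50] -> [-10, -38, -50] -> [-38, -50] -> [-50] -> 0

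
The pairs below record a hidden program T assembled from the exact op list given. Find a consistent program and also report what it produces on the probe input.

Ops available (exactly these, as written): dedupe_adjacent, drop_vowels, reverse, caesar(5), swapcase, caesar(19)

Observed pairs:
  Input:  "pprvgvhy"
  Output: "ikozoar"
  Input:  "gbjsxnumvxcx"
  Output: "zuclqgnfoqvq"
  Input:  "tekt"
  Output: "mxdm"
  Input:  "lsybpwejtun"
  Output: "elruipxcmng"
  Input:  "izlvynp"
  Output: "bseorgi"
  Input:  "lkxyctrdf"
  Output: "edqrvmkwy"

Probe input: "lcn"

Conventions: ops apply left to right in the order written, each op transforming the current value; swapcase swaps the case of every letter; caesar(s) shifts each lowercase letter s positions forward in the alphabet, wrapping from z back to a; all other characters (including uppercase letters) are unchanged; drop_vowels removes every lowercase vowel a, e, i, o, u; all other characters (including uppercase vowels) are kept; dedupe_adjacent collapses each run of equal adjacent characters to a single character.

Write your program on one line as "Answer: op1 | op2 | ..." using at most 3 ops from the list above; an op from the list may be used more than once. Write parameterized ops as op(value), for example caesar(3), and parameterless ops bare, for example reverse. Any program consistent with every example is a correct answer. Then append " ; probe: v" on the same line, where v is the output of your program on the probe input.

dedupe_adjacent | caesar(19) ; probe: "evg"

Check, running the answer program on each example:
  "pprvgvhy" -> "prvgvhy" -> "ikozoar"
  "gbjsxnumvxcx" -> "gbjsxnumvxcx" -> "zuclqgnfoqvq"
  "tekt" -> "tekt" -> "mxdm"
  "lsybpwejtun" -> "lsybpwejtun" -> "elruipxcmng"
  "izlvynp" -> "izlvynp" -> "bseorgi"
  "lkxyctrdf" -> "lkxyctrdf" -> "edqrvmkwy"
  probe: "lcn" -> "lcn" -> "evg"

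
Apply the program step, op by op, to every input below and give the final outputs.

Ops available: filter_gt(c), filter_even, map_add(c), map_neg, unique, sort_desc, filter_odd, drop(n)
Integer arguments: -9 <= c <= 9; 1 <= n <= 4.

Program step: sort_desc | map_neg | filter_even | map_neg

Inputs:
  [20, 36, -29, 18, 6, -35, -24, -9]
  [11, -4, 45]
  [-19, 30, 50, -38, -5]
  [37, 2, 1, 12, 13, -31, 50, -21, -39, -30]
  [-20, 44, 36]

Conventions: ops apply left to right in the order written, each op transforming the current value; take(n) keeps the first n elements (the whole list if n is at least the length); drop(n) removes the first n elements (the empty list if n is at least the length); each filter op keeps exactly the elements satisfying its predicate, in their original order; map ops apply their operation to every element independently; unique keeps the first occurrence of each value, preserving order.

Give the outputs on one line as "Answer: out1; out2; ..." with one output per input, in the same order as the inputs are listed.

Execution, op by op:
  [20, 36, -29, 18, 6, -35, -24, -9] -> [36, 20, 18, 6, -9, -24, -29, -35] -> [-36, -20, -18, -6, 9, 24, 29, 35] -> [-36, -20, -18, -6, 24] -> [36, 20, 18, 6, -24]
  [11, -4, 45] -> [45, 11, -4] -> [-45, -11, 4] -> [4] -> [-4]
  [-19, 30, 50, -38, -5] -> [50, 30, -5, -19, -38] -> [-50, -30, 5, 19, 38] -> [-50, -30, 38] -> [50, 30, -38]
  [37, 2, 1, 12, 13, -31, 50, -21, -39, -30] -> [50, 37, 13, 12, 2, 1, -21, -30, -31, -39] -> [-50, -37, -13, -12, -2, -1, 21, 30, 31, 39] -> [-50, -12, -2, 30] -> [50, 12, 2, -30]
  [-20, 44, 36] -> [44, 36, -20] -> [-44, -36, 20] -> [-44, -36, 20] -> [44, 36, -20]

[36, 20, 18, 6, -24]; [-4]; [50, 30, -38]; [50, 12, 2, -30]; [44, 36, -20]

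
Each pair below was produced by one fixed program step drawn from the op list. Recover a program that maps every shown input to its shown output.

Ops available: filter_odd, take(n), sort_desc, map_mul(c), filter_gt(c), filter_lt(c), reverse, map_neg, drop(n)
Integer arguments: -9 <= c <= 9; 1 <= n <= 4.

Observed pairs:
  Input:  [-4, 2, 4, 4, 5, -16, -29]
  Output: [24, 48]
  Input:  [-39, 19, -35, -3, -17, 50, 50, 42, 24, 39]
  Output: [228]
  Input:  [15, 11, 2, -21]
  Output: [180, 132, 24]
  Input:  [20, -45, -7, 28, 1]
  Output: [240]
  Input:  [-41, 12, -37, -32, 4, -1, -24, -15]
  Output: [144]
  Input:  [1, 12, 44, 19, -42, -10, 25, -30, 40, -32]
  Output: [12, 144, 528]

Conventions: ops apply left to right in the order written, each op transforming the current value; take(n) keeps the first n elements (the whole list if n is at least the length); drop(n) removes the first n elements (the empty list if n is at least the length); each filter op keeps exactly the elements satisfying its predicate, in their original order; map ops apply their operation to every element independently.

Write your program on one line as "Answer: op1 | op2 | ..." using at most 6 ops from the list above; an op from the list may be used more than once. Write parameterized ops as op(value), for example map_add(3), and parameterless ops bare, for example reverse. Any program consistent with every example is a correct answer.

map_mul(-2) | map_neg | take(3) | filter_gt(-1) | map_mul(6)

Check, running the answer program on each example:
  [-4, 2, 4, 4, 5, -16, -29] -> [8, -4, -8, -8, -10, 32, 58] -> [-8, 4, 8, 8, 10, -32, -58] -> [-8, 4, 8] -> [4, 8] -> [24, 48]
  [-39, 19, -35, -3, -17, 50, 50, 42, 24, 39] -> [78, -38, 70, 6, 34, -100, -100, -84, -48, -78] -> [-78, 38, -70, -6, -34, 100, 100, 84, 48, 78] -> [-78, 38, -70] -> [38] -> [228]
  [15, 11, 2, -21] -> [-30, -22, -4, 42] -> [30, 22, 4, -42] -> [30, 22, 4] -> [30, 22, 4] -> [180, 132, 24]
  [20, -45, -7, 28, 1] -> [-40, 90, 14, -56, -2] -> [40, -90, -14, 56, 2] -> [40, -90, -14] -> [40] -> [240]
  [-41, 12, -37, -32, 4, -1, -24, -15] -> [82, -24, 74, 64, -8, 2, 48, 30] -> [-82, 24, -74, -64, 8, -2, -48, -30] -> [-82, 24, -74] -> [24] -> [144]
  [1, 12, 44, 19, -42, -10, 25, -30, 40, -32] -> [-2, -24, -88, -38, 84, 20, -50, 60, -80, 64] -> [2, 24, 88, 38, -84, -20, 50, -60, 80, -64] -> [2, 24, 88] -> [2, 24, 88] -> [12, 144, 528]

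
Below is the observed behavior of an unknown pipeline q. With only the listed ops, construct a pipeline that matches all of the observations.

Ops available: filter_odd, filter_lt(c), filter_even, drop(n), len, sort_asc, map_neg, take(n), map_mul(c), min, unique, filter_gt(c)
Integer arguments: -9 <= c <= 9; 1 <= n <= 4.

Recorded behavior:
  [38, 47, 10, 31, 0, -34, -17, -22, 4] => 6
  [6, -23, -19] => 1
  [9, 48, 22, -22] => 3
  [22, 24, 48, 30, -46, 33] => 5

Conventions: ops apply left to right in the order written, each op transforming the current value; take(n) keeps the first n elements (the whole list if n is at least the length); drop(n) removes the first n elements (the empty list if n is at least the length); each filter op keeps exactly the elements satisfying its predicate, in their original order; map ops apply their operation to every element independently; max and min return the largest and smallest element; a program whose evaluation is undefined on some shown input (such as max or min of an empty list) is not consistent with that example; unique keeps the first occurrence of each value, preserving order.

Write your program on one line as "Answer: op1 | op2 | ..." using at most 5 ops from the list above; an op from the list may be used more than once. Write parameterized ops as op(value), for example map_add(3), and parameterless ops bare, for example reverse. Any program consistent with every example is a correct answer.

filter_gt(-2) | map_neg | sort_asc | len

Check, running the answer program on each example:
  [38, 47, 10, 31, 0, -34, -17, -22, 4] -> [38, 47, 10, 31, 0, 4] -> [-38, -47, -10, -31, 0, -4] -> [-47, -38, -31, -10, -4, 0] -> 6
  [6, -23, -19] -> [6] -> [-6] -> [-6] -> 1
  [9, 48, 22, -22] -> [9, 48, 22] -> [-9, -48, -22] -> [-48, -22, -9] -> 3
  [22, 24, 48, 30, -46, 33] -> [22, 24, 48, 30, 33] -> [-22, -24, -48, -30, -33] -> [-48, -33, -30, -24, -22] -> 5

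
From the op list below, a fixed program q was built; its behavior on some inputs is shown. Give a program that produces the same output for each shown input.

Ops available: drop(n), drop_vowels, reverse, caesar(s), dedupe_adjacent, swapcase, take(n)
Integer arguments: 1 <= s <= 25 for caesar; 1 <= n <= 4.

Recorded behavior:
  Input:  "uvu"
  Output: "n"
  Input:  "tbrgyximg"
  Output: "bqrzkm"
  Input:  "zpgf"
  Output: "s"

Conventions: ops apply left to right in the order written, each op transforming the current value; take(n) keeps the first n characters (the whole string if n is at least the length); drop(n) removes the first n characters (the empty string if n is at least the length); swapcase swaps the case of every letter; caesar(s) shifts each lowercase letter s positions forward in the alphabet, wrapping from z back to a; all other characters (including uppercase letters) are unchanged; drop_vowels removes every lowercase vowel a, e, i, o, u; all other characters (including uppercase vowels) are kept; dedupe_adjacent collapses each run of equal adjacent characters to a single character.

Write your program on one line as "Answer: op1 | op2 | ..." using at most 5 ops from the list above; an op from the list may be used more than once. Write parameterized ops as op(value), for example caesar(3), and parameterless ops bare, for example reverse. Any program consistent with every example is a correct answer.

caesar(6) | caesar(13) | reverse | drop(2) | drop_vowels

Check, running the answer program on each example:
  "uvu" -> "aba" -> "non" -> "non" -> "n" -> "n"
  "tbrgyximg" -> "zhxmedosm" -> "mukzrqbfz" -> "zfbqrzkum" -> "bqrzkum" -> "bqrzkm"
  "zpgf" -> "fvml" -> "sizy" -> "yzis" -> "is" -> "s"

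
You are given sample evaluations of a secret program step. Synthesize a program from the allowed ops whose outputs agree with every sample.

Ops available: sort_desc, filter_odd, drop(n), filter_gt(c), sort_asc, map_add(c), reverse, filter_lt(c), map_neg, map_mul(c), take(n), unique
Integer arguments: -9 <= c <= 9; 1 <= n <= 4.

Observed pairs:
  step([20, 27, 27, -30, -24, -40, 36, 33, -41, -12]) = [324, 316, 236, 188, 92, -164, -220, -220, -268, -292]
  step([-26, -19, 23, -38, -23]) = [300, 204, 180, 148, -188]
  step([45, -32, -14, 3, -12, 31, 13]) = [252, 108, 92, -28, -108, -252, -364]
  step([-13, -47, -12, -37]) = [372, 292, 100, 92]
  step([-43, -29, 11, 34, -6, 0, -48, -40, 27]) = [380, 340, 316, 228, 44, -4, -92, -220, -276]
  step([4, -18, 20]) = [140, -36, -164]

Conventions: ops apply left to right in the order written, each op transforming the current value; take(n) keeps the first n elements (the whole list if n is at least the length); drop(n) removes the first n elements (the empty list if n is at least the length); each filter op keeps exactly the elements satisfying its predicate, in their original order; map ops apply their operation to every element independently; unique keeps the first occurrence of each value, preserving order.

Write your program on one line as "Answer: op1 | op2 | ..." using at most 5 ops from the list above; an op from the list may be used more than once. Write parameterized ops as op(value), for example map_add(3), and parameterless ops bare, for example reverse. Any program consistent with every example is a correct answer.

sort_desc | map_mul(-8) | sort_desc | map_add(-4)

Check, running the answer program on each example:
  [20, 27, 27, -30, -24, -40, 36, 33, -41, -12] -> [36, 33, 27, 27, 20, -12, -24, -30, -40, -41] -> [-288, -264, -216, -216, -160, 96, 192, 240, 320, 328] -> [328, 320, 240, 192, 96, -160, -216, -216, -264, -288] -> [324, 316, 236, 188, 92, -164, -220, -220, -268, -292]
  [-26, -19, 23, -38, -23] -> [23, -19, -23, -26, -38] -> [-184, 152, 184, 208, 304] -> [304, 208, 184, 152, -184] -> [300, 204, 180, 148, -188]
  [45, -32, -14, 3, -12, 31, 13] -> [45, 31, 13, 3, -12, -14, -32] -> [-360, -248, -104, -24, 96, 112, 256] -> [256, 112, 96, -24, -104, -248, -360] -> [252, 108, 92, -28, -108, -252, -364]
  [-13, -47, -12, -37] -> [-12, -13, -37, -47] -> [96, 104, 296, 376] -> [376, 296, 104, 96] -> [372, 292, 100, 92]
  [-43, -29, 11, 34, -6, 0, -48, -40, 27] -> [34, 27, 11, 0, -6, -29, -40, -43, -48] -> [-272, -216, -88, 0, 48, 232, 320, 344, 384] -> [384, 344, 320, 232, 48, 0, -88, -216, -272] -> [380, 340, 316, 228, 44, -4, -92, -220, -276]
  [4, -18, 20] -> [20, 4, -18] -> [-160, -32, 144] -> [144, -32, -160] -> [140, -36, -164]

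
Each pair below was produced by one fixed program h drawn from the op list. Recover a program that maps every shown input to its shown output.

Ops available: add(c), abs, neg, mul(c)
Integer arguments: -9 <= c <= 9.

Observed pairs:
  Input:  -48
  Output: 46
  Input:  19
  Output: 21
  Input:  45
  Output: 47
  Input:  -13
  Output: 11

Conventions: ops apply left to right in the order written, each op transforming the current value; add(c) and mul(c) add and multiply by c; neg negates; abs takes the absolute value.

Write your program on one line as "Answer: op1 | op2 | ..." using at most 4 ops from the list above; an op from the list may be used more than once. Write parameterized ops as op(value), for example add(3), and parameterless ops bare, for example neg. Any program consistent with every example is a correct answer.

add(-6) | add(8) | mul(-1) | abs

Check, running the answer program on each example:
  -48 -> -54 -> -46 -> 46 -> 46
  19 -> 13 -> 21 -> -21 -> 21
  45 -> 39 -> 47 -> -47 -> 47
  -13 -> -19 -> -11 -> 11 -> 11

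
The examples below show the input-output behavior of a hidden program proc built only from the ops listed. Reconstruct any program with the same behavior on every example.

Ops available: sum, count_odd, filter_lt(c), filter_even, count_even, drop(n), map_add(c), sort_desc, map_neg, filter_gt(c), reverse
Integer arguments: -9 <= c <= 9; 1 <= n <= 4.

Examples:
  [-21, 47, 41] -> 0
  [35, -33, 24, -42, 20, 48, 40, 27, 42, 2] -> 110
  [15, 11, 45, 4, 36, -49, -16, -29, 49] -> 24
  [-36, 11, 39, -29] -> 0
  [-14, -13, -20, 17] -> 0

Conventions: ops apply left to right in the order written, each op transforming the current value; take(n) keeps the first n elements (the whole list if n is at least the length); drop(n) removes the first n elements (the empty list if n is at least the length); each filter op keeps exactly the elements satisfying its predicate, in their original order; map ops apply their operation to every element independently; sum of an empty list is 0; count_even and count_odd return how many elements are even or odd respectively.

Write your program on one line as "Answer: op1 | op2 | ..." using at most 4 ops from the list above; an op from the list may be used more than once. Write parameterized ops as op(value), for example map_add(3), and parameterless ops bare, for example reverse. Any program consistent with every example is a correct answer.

drop(3) | filter_even | reverse | sum

Check, running the answer program on each example:
  [-21, 47, 41] -> [] -> [] -> [] -> 0
  [35, -33, 24, -42, 20, 48, 40, 27, 42, 2] -> [-42, 20, 48, 40, 27, 42, 2] -> [-42, 20, 48, 40, 42, 2] -> [2, 42, 40, 48, 20, -42] -> 110
  [15, 11, 45, 4, 36, -49, -16, -29, 49] -> [4, 36, -49, -16, -29, 49] -> [4, 36, -16] -> [-16, 36, 4] -> 24
  [-36, 11, 39, -29] -> [-29] -> [] -> [] -> 0
  [-14, -13, -20, 17] -> [17] -> [] -> [] -> 0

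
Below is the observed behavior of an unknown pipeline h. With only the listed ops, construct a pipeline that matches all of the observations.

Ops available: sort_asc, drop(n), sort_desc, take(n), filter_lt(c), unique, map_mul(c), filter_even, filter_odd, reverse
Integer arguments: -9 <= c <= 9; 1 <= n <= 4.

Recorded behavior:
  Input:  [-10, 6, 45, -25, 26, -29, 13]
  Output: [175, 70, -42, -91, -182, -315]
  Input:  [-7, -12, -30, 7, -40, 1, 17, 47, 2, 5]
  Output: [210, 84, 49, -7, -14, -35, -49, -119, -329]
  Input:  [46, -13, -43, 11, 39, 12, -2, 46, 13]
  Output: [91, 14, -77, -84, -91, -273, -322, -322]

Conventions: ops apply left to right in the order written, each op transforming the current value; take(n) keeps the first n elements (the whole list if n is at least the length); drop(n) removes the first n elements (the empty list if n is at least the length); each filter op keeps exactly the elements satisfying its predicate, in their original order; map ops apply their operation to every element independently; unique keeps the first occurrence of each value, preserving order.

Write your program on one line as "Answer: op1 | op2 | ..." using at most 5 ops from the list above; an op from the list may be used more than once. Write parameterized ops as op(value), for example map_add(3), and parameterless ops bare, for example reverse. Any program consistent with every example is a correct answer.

reverse | sort_desc | map_mul(-7) | sort_desc | drop(1)

Check, running the answer program on each example:
  [-10, 6, 45, -25, 26, -29, 13] -> [13, -29, 26, -25, 45, 6, -10] -> [45, 26, 13, 6, -10, -25, -29] -> [-315, -182, -91, -42, 70, 175, 203] -> [203, 175, 70, -42, -91, -182, -315] -> [175, 70, -42, -91, -182, -315]
  [-7, -12, -30, 7, -40, 1, 17, 47, 2, 5] -> [5, 2, 47, 17, 1, -40, 7, -30, -12, -7] -> [47, 17, 7, 5, 2, 1, -7, -12, -30, -40] -> [-329, -119, -49, -35, -14, -7, 49, 84, 210, 280] -> [280, 210, 84, 49, -7, -14, -35, -49, -119, -329] -> [210, 84, 49, -7, -14, -35, -49, -119, -329]
  [46, -13, -43, 11, 39, 12, -2, 46, 13] -> [13, 46, -2, 12, 39, 11, -43, -13, 46] -> [46, 46, 39, 13, 12, 11, -2, -13, -43] -> [-322, -322, -273, -91, -84, -77, 14, 91, 301] -> [301, 91, 14, -77, -84, -91, -273, -322, -322] -> [91, 14, -77, -84, -91, -273, -322, -322]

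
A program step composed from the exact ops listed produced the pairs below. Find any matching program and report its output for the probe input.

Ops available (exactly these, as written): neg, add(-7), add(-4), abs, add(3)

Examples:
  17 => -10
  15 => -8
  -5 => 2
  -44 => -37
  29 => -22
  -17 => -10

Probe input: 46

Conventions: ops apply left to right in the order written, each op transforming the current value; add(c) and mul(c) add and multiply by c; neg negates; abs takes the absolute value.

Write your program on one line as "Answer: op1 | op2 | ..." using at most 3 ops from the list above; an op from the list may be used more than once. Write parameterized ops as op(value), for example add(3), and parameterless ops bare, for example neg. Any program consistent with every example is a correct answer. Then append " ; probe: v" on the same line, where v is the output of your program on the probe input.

abs | add(-7) | neg ; probe: -39

Check, running the answer program on each example:
  17 -> 17 -> 10 -> -10
  15 -> 15 -> 8 -> -8
  -5 -> 5 -> -2 -> 2
  -44 -> 44 -> 37 -> -37
  29 -> 29 -> 22 -> -22
  -17 -> 17 -> 10 -> -10
  probe: 46 -> 46 -> 39 -> -39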